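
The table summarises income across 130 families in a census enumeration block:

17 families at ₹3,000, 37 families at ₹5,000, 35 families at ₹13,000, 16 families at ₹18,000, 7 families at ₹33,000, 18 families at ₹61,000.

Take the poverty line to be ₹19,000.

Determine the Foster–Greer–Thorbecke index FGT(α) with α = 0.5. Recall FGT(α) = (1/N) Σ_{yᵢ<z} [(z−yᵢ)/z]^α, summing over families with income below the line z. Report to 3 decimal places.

0.544

Poor units: 17×₹3,000, 37×₹5,000, 35×₹13,000, 16×₹18,000 (q = 105 of N = 130).
Normalized shortfalls: (19000−3000)/19000 = 0.8421 (×17); (19000−5000)/19000 = 0.7368 (×37); (19000−13000)/19000 = 0.3158 (×35); (19000−18000)/19000 = 0.0526 (×16).
Raised to α = 0.5: 0.91766 (×17); 0.85840 (×37); 0.56195 (×35); 0.22942 (×16).
Sum = 70.699841; FGT(0.5) = 70.699841 / 130 = 0.544.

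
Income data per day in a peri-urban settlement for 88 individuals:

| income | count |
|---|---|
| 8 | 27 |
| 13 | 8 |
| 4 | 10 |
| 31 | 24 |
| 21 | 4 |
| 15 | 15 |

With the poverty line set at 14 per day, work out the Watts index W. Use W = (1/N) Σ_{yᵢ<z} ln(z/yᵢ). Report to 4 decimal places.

0.3208

Poor units: 10×4, 27×8, 8×13 (q = 45 of N = 88).
Log gaps: ln(14/4) = 1.2528 (×10); ln(14/8) = 0.5596 (×27); ln(14/13) = 0.0741 (×8).
W = 28.230120 / 88 = 0.3208.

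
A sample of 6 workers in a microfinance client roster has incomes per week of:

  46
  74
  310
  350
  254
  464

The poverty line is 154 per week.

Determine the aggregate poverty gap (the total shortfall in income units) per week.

188

Below the line: 46, 74 (q = 2 of N = 6).
Individual gaps: 154−46 = 108; 154−74 = 80.
Aggregate gap = 188.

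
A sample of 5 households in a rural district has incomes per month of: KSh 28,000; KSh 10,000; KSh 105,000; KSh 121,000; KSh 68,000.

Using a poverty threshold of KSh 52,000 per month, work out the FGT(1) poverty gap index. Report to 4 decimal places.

Poor units: KSh 10,000, KSh 28,000 (q = 2 of N = 5).
Normalized shortfalls: (52000−10000)/52000 = 0.8077; (52000−28000)/52000 = 0.4615.
Sum of shortfalls = 1.269231; P₁ averages over all N: 1.269231 / 5 = 0.2538.

0.2538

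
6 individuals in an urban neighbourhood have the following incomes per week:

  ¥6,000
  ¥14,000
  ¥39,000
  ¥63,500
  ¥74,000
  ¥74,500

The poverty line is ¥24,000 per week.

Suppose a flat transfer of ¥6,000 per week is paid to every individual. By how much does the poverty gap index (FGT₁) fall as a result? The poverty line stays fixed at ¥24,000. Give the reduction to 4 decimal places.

Before: below the line — ¥6,000, ¥14,000; poverty gap index (FGT₁) = 0.194444.
After the ¥6,000 transfer: below the line — ¥12,000, ¥20,000; poverty gap index (FGT₁) = 0.111111.
Reduction = 0.194444 − 0.111111 = 0.0833.

0.0833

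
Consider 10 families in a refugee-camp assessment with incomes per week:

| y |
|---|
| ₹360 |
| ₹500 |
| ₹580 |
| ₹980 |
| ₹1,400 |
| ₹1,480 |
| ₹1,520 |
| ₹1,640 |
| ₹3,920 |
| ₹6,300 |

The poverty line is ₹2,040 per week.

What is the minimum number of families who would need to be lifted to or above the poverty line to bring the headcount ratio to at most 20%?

8 of the 10 families are poor, so H = 8/10 = 0.800.
A headcount ratio of at most 20% allows at most ⌊0.20 × 10⌋ = 2 poor families.
So at least 8 − 2 = 6 must be lifted.

6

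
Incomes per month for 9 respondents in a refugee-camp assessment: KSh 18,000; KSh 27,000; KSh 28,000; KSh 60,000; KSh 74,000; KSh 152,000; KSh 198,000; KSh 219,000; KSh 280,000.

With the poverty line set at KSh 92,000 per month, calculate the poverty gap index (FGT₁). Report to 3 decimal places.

Below z: KSh 18,000, KSh 27,000, KSh 28,000, KSh 60,000, KSh 74,000 (q = 5 of N = 9).
Normalized shortfalls: (92000−18000)/92000 = 0.8043; (92000−27000)/92000 = 0.7065; (92000−28000)/92000 = 0.6957; (92000−60000)/92000 = 0.3478; (92000−74000)/92000 = 0.1957.
Σ = 2.750000. Dividing by the full population N = 9 gives P₁ = 0.306.

0.306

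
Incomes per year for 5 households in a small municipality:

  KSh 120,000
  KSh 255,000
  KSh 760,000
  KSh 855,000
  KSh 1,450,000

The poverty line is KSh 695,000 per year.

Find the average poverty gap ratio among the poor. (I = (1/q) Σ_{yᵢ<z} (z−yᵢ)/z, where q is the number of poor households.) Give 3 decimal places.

Below z: KSh 120,000, KSh 255,000 (q = 2 of N = 5).
Shortfall ratios (z−y)/z: 0.8273, 0.6331; sum = 1.460432.
The income-gap ratio divides by q (the poor only): 1.460432 / 2 = 0.730.

0.730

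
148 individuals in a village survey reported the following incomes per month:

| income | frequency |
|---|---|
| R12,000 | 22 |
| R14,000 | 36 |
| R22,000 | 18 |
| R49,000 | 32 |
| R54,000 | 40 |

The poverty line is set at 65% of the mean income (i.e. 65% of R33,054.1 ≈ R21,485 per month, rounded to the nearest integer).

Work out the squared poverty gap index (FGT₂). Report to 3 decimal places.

Below z: 22×R12,000, 36×R14,000 (q = 58 of N = 148).
Normalized shortfalls: (21485−12000)/21485 = 0.4415 (×22); (21485−14000)/21485 = 0.3484 (×36).
Squared: 0.1949 (×22); 0.1214 (×36).
Sum = 8.657058; P₂ = 8.657058 / 148 = 0.058.

0.058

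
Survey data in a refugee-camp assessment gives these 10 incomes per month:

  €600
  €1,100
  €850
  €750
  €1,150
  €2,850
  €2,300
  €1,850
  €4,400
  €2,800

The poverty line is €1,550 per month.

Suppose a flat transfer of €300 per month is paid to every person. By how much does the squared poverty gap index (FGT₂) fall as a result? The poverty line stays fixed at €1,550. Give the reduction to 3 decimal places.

0.064

Before: below the line — €600, €750, €850, €1,100, €1,150; squared poverty gap index (FGT₂) = 0.09969.
After the €300 transfer: below the line — €900, €1,050, €1,150, €1,400, €1,450; squared poverty gap index (FGT₂) = 0.03600.
Reduction = 0.09969 − 0.03600 = 0.064.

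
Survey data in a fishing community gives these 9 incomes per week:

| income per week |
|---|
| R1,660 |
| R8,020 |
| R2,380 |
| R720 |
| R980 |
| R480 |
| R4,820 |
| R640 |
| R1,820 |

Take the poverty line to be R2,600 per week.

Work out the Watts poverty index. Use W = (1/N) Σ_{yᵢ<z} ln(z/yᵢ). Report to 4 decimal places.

Incomes under z: R480, R640, R720, R980, R1,660, R1,820, R2,380 (q = 7 of N = 9).
Log gaps: ln(2600/480) = 1.6895; ln(2600/640) = 1.4018; ln(2600/720) = 1.2840; ln(2600/980) = 0.9757; ln(2600/1660) = 0.4487; ln(2600/1820) = 0.3567; ln(2600/2380) = 0.0884.
W = 6.244789 / 9 = 0.6939.

0.6939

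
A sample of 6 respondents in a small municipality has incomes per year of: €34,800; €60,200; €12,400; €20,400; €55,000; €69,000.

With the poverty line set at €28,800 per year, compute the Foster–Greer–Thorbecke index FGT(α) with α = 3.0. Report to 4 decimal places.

0.0349

Poor units: €12,400, €20,400 (q = 2 of N = 6).
Relative gaps: (28800−12400)/28800 = 0.5694; (28800−20400)/28800 = 0.2917.
Raised to α = 3.0: 0.18465; 0.02481.
Sum = 0.209464; FGT(3.0) = 0.209464 / 6 = 0.0349.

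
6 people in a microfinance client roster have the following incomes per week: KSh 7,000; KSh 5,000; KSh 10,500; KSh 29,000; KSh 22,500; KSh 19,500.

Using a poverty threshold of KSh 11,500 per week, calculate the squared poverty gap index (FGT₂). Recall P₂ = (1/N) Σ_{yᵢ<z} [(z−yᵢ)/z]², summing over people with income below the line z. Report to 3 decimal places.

0.080

Below z: KSh 5,000, KSh 7,000, KSh 10,500 (q = 3 of N = 6).
Relative gaps: (11500−5000)/11500 = 0.5652; (11500−7000)/11500 = 0.3913; (11500−10500)/11500 = 0.0870.
Squared: 0.3195; 0.1531; 0.0076.
Sum = 0.480151; P₂ = 0.480151 / 6 = 0.080.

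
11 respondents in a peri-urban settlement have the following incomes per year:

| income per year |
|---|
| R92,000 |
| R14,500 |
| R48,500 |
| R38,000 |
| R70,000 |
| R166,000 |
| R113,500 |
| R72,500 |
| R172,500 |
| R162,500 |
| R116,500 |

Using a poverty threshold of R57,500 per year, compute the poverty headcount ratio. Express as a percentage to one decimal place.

3 of the 11 respondents have income below R57,500.
H = 3/11 = 27.3%.

27.3%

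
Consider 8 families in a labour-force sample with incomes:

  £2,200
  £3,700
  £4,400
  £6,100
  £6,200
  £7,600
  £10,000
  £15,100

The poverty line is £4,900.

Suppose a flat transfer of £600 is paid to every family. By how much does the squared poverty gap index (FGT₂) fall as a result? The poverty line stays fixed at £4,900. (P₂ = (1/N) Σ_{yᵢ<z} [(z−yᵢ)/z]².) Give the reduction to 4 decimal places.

0.0219

Before: below the line — £2,200, £3,700, £4,400; squared poverty gap index (FGT₂) = 0.046751.
After the £600 transfer: below the line — £2,800, £4,300; squared poverty gap index (FGT₂) = 0.024833.
Reduction = 0.046751 − 0.024833 = 0.0219.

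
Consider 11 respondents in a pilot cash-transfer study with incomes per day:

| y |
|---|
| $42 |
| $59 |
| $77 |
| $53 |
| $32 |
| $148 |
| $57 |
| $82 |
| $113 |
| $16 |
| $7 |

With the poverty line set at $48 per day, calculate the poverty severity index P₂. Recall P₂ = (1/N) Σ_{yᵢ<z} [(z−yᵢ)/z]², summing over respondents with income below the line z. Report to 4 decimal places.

0.1183

Incomes under z: $7, $16, $32, $42 (q = 4 of N = 11).
Shortfall ratios: (48−7)/48 = 0.8542; (48−16)/48 = 0.6667; (48−32)/48 = 0.3333; (48−42)/48 = 0.1250.
Squared: 0.7296; 0.4444; 0.1111; 0.0156.
Sum = 1.300781; P₂ = 1.300781 / 11 = 0.1183.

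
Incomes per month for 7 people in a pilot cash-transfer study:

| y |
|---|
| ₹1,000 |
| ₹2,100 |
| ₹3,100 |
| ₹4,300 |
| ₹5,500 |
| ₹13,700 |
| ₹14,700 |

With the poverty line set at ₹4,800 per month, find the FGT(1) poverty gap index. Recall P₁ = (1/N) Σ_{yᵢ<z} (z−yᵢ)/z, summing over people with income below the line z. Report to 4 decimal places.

0.2589

Poor units: ₹1,000, ₹2,100, ₹3,100, ₹4,300 (q = 4 of N = 7).
Relative gaps: (4800−1000)/4800 = 0.7917; (4800−2100)/4800 = 0.5625; (4800−3100)/4800 = 0.3542; (4800−4300)/4800 = 0.1042.
Σ = 1.812500. Dividing by the full population N = 7 gives P₁ = 0.2589.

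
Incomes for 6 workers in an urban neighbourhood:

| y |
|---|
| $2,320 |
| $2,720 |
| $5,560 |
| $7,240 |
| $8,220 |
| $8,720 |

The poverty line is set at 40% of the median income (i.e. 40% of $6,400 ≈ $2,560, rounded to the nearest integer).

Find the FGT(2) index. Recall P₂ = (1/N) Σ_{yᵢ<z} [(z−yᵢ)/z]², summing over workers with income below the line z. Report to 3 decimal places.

Incomes under z: $2,320 (q = 1 of N = 6).
Shortfall ratios: (2560−2320)/2560 = 0.0938.
Squared: 0.0088.
Sum = 0.008789; P₂ = 0.008789 / 6 = 0.001.

0.001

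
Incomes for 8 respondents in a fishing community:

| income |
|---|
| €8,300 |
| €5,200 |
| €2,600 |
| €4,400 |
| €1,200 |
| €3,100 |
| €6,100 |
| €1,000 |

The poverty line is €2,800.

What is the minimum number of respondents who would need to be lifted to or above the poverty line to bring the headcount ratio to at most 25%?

3 of the 8 respondents are poor, so H = 3/8 = 0.375.
A headcount ratio of at most 25% allows at most ⌊0.25 × 8⌋ = 2 poor respondents.
So at least 3 − 2 = 1 must be lifted.

1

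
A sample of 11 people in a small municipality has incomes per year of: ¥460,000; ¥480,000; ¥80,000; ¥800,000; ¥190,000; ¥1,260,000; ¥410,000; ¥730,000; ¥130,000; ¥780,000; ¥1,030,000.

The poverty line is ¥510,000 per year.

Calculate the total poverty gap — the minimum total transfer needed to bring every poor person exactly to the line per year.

¥1,310,000

Below z: ¥80,000, ¥130,000, ¥190,000, ¥410,000, ¥460,000, ¥480,000 (q = 6 of N = 11).
Individual gaps: 510000−80000 = 430000; 510000−130000 = 380000; 510000−190000 = 320000; 510000−410000 = 100000; 510000−460000 = 50000; 510000−480000 = 30000.
Aggregate gap = ¥1,310,000.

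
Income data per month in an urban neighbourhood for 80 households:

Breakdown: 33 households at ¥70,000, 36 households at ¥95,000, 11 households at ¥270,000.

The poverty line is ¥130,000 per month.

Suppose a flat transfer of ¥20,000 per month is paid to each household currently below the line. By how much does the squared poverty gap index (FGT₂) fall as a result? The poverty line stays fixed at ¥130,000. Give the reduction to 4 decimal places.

0.0754

Before: below the line — 33×¥70,000, 36×¥95,000; squared poverty gap index (FGT₂) = 0.120488.
After the ¥20,000 transfer: below the line — 33×¥90,000, 36×¥115,000; squared poverty gap index (FGT₂) = 0.045044.
Reduction = 0.120488 − 0.045044 = 0.0754.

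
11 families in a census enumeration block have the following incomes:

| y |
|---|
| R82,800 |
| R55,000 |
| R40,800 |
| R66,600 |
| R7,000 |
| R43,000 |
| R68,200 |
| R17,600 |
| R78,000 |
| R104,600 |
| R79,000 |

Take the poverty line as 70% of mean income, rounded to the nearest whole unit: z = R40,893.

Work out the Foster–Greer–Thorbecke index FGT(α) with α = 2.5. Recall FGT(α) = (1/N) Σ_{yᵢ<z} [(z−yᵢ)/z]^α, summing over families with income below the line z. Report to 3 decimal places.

Below z: R7,000, R17,600, R40,800 (q = 3 of N = 11).
Normalized shortfalls: (40893−7000)/40893 = 0.8288; (40893−17600)/40893 = 0.5696; (40893−40800)/40893 = 0.0023.
Raised to α = 2.5: 0.62539; 0.24487; 0.00000.
Sum = 0.870266; FGT(2.5) = 0.870266 / 11 = 0.079.

0.079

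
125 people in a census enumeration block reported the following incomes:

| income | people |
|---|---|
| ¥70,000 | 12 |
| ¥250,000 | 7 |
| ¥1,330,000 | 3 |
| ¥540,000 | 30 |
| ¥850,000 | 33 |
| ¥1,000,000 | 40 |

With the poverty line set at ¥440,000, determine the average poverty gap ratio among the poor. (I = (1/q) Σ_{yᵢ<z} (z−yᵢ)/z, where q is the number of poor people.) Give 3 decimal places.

Poor units: 12×¥70,000, 7×¥250,000 (q = 19 of N = 125).
Relative gaps: 0.8409 (×12), 0.4318 (×7); sum = 13.113636.
I averages over the q = 19 poor units only: 13.113636 / 19 = 0.690.

0.690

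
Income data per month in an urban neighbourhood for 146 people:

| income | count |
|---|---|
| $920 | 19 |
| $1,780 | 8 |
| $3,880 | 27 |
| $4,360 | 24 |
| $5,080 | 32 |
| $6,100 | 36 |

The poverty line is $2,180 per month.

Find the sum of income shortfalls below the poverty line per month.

$27,140

Poor units: 19×$920, 8×$1,780 (q = 27 of N = 146).
Individual gaps: 19×(2180−920) = 23940; 8×(2180−1780) = 3200.
Aggregate gap = $27,140.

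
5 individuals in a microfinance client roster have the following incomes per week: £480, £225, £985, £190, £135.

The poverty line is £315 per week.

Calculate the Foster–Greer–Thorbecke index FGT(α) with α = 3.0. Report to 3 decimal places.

0.054

Incomes under z: £135, £190, £225 (q = 3 of N = 5).
Normalized shortfalls: (315−135)/315 = 0.5714; (315−190)/315 = 0.3968; (315−225)/315 = 0.2857.
Raised to α = 3.0: 0.18659; 0.06249; 0.02332.
Sum = 0.272401; FGT(3.0) = 0.272401 / 5 = 0.054.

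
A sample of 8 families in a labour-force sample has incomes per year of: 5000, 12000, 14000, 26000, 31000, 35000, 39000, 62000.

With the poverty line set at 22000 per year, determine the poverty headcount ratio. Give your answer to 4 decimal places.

3 of the 8 families have income below 22000.
H = 3/8 = 0.3750.

0.3750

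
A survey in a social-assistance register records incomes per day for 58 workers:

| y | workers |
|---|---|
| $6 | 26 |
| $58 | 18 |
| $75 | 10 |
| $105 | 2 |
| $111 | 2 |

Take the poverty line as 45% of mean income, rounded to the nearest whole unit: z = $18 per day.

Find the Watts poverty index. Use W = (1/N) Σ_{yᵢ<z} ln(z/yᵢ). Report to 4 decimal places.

Poor units: 26×$6 (q = 26 of N = 58).
Log shortfalls: ln(18/6) = 1.0986 (×26).
W = 28.563920 / 58 = 0.4925.

0.4925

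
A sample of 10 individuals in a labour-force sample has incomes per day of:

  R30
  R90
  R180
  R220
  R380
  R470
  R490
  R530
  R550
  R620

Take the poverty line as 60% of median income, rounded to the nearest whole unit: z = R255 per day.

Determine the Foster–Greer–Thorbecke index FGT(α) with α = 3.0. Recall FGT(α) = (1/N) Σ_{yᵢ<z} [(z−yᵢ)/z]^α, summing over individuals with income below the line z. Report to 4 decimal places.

0.0986

Poor units: R30, R90, R180, R220 (q = 4 of N = 10).
Shortfall ratios: (255−30)/255 = 0.8824; (255−90)/255 = 0.6471; (255−180)/255 = 0.2941; (255−220)/255 = 0.1373.
Raised to α = 3.0: 0.68695; 0.27091; 0.02544; 0.00259.
Sum = 0.985895; FGT(3.0) = 0.985895 / 10 = 0.0986.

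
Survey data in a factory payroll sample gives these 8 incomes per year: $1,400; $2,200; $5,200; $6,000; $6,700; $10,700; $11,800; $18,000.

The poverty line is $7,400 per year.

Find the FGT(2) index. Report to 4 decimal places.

0.1605

Below the line: $1,400, $2,200, $5,200, $6,000, $6,700 (q = 5 of N = 8).
Normalized shortfalls: (7400−1400)/7400 = 0.8108; (7400−2200)/7400 = 0.7027; (7400−5200)/7400 = 0.2973; (7400−6000)/7400 = 0.1892; (7400−6700)/7400 = 0.0946.
Squared: 0.6574; 0.4938; 0.0884; 0.0358; 0.0089.
Sum = 1.284332; P₂ = 1.284332 / 8 = 0.1605.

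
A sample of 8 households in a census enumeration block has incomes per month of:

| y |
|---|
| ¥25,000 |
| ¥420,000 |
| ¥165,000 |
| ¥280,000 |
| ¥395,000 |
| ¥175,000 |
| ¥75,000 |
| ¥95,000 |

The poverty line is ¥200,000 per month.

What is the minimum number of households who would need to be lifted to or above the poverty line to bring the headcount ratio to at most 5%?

5 of the 8 households are poor, so H = 5/8 = 0.625.
A headcount ratio of at most 5% allows at most ⌊0.05 × 8⌋ = 0 poor households.
So at least 5 − 0 = 5 must be lifted.

5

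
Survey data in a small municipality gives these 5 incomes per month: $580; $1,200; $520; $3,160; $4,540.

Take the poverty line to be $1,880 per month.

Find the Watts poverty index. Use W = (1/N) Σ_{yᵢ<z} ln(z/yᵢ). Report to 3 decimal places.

Poor units: $520, $580, $1,200 (q = 3 of N = 5).
Log shortfalls: ln(1880/520) = 1.2852; ln(1880/580) = 1.1760; ln(1880/1200) = 0.4490.
W = 2.910147 / 5 = 0.582.

0.582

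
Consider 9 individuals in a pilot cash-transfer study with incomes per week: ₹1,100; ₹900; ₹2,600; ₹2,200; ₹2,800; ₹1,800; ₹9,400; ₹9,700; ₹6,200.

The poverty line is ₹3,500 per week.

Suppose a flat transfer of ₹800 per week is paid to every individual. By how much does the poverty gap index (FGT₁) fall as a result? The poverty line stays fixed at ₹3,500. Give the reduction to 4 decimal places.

0.1492

Before: below the line — ₹900, ₹1,100, ₹1,800, ₹2,200, ₹2,600, ₹2,800; poverty gap index (FGT₁) = 0.304762.
After the ₹800 transfer: below the line — ₹1,700, ₹1,900, ₹2,600, ₹3,000, ₹3,400; poverty gap index (FGT₁) = 0.155556.
Reduction = 0.304762 − 0.155556 = 0.1492.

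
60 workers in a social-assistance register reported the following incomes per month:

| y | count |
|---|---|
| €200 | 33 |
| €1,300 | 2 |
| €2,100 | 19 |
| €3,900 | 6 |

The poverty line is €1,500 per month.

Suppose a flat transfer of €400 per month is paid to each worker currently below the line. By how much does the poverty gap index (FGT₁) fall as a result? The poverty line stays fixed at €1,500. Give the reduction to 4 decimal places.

0.1511

Before: below the line — 33×€200, 2×€1,300; poverty gap index (FGT₁) = 0.481111.
After the €400 transfer: below the line — 33×€600; poverty gap index (FGT₁) = 0.330000.
Reduction = 0.481111 − 0.330000 = 0.1511.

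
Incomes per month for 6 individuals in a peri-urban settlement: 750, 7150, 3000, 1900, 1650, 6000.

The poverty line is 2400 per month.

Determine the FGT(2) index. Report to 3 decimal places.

0.102

Incomes under z: 750, 1650, 1900 (q = 3 of N = 6).
Normalized shortfalls: (2400−750)/2400 = 0.6875; (2400−1650)/2400 = 0.3125; (2400−1900)/2400 = 0.2083.
Squared: 0.4727; 0.0977; 0.0434.
Sum = 0.613715; P₂ = 0.613715 / 6 = 0.102.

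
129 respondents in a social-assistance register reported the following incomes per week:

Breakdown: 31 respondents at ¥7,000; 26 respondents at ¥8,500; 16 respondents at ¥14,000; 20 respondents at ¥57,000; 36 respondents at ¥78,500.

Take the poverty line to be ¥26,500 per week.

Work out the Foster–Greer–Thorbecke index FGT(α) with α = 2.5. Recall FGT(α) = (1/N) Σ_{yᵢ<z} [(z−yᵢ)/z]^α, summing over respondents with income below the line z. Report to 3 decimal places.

0.207

Incomes under z: 31×¥7,000, 26×¥8,500, 16×¥14,000 (q = 73 of N = 129).
Shortfall ratios: (26500−7000)/26500 = 0.7358 (×31); (26500−8500)/26500 = 0.6792 (×26); (26500−14000)/26500 = 0.4717 (×16).
Raised to α = 2.5: 0.46449 (×31); 0.38025 (×26); 0.15281 (×16).
Sum = 26.730488; FGT(2.5) = 26.730488 / 129 = 0.207.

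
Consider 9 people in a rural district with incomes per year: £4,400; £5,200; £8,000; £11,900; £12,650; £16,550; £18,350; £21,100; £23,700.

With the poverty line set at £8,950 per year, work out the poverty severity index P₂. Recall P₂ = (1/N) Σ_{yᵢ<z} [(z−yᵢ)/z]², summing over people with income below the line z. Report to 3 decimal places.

Below z: £4,400, £5,200, £8,000 (q = 3 of N = 9).
Normalized shortfalls: (8950−4400)/8950 = 0.5084; (8950−5200)/8950 = 0.4190; (8950−8000)/8950 = 0.1061.
Squared: 0.2585; 0.1756; 0.0113.
Sum = 0.445273; P₂ = 0.445273 / 9 = 0.049.

0.049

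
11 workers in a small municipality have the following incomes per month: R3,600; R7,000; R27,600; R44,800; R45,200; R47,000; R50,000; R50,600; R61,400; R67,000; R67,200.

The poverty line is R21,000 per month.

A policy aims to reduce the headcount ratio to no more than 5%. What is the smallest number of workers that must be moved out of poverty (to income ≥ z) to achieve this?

2 of the 11 workers are poor, so H = 2/11 = 0.182.
A headcount ratio of at most 5% allows at most ⌊0.05 × 11⌋ = 0 poor workers.
So at least 2 − 0 = 2 must be lifted.

2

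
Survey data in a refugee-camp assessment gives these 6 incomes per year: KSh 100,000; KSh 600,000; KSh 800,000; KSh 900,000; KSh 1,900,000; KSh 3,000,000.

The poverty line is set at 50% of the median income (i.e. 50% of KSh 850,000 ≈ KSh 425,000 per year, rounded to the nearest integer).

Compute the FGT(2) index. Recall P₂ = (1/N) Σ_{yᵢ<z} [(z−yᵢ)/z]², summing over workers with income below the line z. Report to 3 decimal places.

Incomes under z: KSh 100,000 (q = 1 of N = 6).
Gap ratios (z−y)/z: (425000−100000)/425000 = 0.7647.
Squared: 0.5848.
Sum = 0.584775; P₂ = 0.584775 / 6 = 0.097.

0.097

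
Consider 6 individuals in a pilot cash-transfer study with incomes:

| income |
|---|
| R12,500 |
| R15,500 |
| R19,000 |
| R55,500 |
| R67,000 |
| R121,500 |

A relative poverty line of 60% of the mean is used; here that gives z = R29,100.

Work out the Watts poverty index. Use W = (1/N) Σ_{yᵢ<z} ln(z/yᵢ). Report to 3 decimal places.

0.317

Incomes under z: R12,500, R15,500, R19,000 (q = 3 of N = 6).
Log shortfalls: ln(29100/12500) = 0.8450; ln(29100/15500) = 0.6299; ln(29100/19000) = 0.4263.
W = 1.901207 / 6 = 0.317.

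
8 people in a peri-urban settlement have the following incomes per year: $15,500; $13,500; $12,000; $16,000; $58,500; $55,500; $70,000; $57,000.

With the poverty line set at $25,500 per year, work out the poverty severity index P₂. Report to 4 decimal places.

0.0993

Below z: $12,000, $13,500, $15,500, $16,000 (q = 4 of N = 8).
Gap ratios (z−y)/z: (25500−12000)/25500 = 0.5294; (25500−13500)/25500 = 0.4706; (25500−15500)/25500 = 0.3922; (25500−16000)/25500 = 0.3725.
Squared: 0.2803; 0.2215; 0.1538; 0.1388.
Sum = 0.794310; P₂ = 0.794310 / 8 = 0.0993.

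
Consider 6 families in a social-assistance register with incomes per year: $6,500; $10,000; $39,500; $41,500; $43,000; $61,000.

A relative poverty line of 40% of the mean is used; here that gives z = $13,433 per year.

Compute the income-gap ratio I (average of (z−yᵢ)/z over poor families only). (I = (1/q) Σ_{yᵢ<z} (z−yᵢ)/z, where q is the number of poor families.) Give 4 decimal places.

0.3858

Below z: $6,500, $10,000 (q = 2 of N = 6).
Relative gaps: 0.5161, 0.2556; sum = 0.771682.
I averages over the q = 2 poor units only: 0.771682 / 2 = 0.3858.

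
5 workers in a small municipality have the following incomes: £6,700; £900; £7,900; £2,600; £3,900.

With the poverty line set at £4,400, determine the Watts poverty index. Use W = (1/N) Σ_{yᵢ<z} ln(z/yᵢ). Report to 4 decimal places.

0.4467

Below the line: £900, £2,600, £3,900 (q = 3 of N = 5).
Log gaps: ln(4400/900) = 1.5870; ln(4400/2600) = 0.5261; ln(4400/3900) = 0.1206.
W = 2.233686 / 5 = 0.4467.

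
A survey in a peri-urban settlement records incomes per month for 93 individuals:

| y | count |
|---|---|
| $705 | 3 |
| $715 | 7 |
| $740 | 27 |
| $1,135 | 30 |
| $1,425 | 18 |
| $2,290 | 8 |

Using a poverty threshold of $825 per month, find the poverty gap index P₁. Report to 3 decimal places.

0.045

Below the line: 3×$705, 7×$715, 27×$740 (q = 37 of N = 93).
Relative gaps: (825−705)/825 = 0.1455 (×3); (825−715)/825 = 0.1333 (×7); (825−740)/825 = 0.1030 (×27).
Sum of shortfalls = 4.151515; P₁ averages over all N: 4.151515 / 93 = 0.045.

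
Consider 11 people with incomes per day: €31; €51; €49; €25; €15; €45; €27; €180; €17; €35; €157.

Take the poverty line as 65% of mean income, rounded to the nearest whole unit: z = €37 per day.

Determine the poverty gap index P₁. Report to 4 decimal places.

0.1769

Poor units: €15, €17, €25, €27, €31, €35 (q = 6 of N = 11).
Normalized shortfalls: (37−15)/37 = 0.5946; (37−17)/37 = 0.5405; (37−25)/37 = 0.3243; (37−27)/37 = 0.2703; (37−31)/37 = 0.1622; (37−35)/37 = 0.0541.
Σ = 1.945946. Dividing by the full population N = 11 gives P₁ = 0.1769.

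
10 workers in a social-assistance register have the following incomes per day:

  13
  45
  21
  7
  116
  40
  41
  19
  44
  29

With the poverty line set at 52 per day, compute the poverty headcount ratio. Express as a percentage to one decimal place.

90.0%

9 of the 10 workers have income below 52.
H = 9/10 = 90.0%.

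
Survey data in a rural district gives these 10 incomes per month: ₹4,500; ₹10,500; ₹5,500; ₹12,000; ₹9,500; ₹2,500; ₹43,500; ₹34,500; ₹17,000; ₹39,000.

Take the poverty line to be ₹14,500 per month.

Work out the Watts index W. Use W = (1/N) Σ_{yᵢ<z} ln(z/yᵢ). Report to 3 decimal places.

0.483

Incomes under z: ₹2,500, ₹4,500, ₹5,500, ₹9,500, ₹10,500, ₹12,000 (q = 6 of N = 10).
Log gaps: ln(14500/2500) = 1.7579; ln(14500/4500) = 1.1701; ln(14500/5500) = 0.9694; ln(14500/9500) = 0.4229; ln(14500/10500) = 0.3228; ln(14500/12000) = 0.1892.
W = 4.832202 / 10 = 0.483.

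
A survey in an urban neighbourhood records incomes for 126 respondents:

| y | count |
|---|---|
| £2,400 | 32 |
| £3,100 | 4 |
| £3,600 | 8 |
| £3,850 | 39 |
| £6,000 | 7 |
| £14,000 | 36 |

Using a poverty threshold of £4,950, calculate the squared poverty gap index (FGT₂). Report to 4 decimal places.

0.0918

Below z: 32×£2,400, 4×£3,100, 8×£3,600, 39×£3,850 (q = 83 of N = 126).
Shortfall ratios: (4950−2400)/4950 = 0.5152 (×32); (4950−3100)/4950 = 0.3737 (×4); (4950−3600)/4950 = 0.2727 (×8); (4950−3850)/4950 = 0.2222 (×39).
Squared: 0.2654 (×32); 0.1397 (×4); 0.0744 (×8); 0.0494 (×39).
Sum = 11.571880; P₂ = 11.571880 / 126 = 0.0918.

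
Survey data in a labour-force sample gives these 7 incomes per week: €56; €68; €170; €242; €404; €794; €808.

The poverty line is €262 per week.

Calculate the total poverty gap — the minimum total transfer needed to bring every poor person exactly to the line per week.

€512

Incomes under z: €56, €68, €170, €242 (q = 4 of N = 7).
Individual gaps: 262−56 = 206; 262−68 = 194; 262−170 = 92; 262−242 = 20.
Aggregate gap = €512.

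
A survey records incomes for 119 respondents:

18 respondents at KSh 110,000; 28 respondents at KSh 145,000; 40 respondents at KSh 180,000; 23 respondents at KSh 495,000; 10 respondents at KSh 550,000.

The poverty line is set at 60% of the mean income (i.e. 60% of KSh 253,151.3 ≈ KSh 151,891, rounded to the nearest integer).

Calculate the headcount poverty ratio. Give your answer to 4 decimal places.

0.3866

46 of the 119 respondents have income below KSh 151,891.
H = 46/119 = 0.3866.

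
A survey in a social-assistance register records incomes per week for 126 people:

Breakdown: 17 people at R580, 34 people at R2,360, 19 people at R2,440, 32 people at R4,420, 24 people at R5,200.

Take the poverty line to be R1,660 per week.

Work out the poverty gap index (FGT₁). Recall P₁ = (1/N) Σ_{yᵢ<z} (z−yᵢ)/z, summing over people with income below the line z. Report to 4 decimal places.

0.0878

Below z: 17×R580 (q = 17 of N = 126).
Gap ratios (z−y)/z: (1660−580)/1660 = 0.6506 (×17).
Sum of shortfalls = 11.060241; P₁ averages over all N: 11.060241 / 126 = 0.0878.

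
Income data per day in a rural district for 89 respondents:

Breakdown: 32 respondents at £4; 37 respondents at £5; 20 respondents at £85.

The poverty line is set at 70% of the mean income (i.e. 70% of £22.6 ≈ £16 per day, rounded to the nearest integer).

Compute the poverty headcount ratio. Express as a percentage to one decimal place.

69 of the 89 respondents have income below £16.
H = 69/89 = 77.5%.

77.5%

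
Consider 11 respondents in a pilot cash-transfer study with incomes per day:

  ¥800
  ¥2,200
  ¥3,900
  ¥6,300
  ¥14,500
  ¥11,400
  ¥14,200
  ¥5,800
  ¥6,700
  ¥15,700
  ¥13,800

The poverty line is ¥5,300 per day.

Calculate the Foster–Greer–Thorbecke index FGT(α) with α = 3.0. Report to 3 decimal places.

Incomes under z: ¥800, ¥2,200, ¥3,900 (q = 3 of N = 11).
Gap ratios (z−y)/z: (5300−800)/5300 = 0.8491; (5300−2200)/5300 = 0.5849; (5300−3900)/5300 = 0.2642.
Raised to α = 3.0: 0.61208; 0.20010; 0.01843.
Sum = 0.830619; FGT(3.0) = 0.830619 / 11 = 0.076.

0.076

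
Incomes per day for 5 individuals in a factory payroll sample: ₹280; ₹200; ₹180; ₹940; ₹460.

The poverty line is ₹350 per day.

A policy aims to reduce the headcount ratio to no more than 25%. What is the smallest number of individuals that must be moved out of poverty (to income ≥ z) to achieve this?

2

Currently q = 3 of N = 5 are below the line (H = 0.600).
A headcount ratio of at most 25% allows at most ⌊0.25 × 5⌋ = 1 poor individuals.
So at least 3 − 1 = 2 must be lifted.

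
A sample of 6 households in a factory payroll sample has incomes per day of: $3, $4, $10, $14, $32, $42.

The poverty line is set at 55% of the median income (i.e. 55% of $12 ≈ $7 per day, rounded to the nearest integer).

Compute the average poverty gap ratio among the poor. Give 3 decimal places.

Poor units: $3, $4 (q = 2 of N = 6).
Shortfall ratios (z−y)/z: 0.5714, 0.4286; sum = 1.000000.
The income-gap ratio divides by q (the poor only): 1.000000 / 2 = 0.500.

0.500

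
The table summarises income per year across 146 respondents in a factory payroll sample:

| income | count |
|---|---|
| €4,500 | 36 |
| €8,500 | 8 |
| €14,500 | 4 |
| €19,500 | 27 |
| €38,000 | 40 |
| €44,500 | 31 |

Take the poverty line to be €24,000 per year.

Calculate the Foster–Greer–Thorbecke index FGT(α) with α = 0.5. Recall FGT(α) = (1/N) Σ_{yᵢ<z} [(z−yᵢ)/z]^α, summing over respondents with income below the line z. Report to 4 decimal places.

0.3636

Below the line: 36×€4,500, 8×€8,500, 4×€14,500, 27×€19,500 (q = 75 of N = 146).
Gap ratios (z−y)/z: (24000−4500)/24000 = 0.8125 (×36); (24000−8500)/24000 = 0.6458 (×8); (24000−14500)/24000 = 0.3958 (×4); (24000−19500)/24000 = 0.1875 (×27).
Raised to α = 0.5: 0.90139 (×36); 0.80364 (×8); 0.62915 (×4); 0.43301 (×27).
Sum = 53.087016; FGT(0.5) = 53.087016 / 146 = 0.3636.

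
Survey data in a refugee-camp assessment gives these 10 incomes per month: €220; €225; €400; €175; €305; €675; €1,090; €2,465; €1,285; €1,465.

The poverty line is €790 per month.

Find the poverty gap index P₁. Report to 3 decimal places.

0.347

Below z: €175, €220, €225, €305, €400, €675 (q = 6 of N = 10).
Normalized shortfalls: (790−175)/790 = 0.7785; (790−220)/790 = 0.7215; (790−225)/790 = 0.7152; (790−305)/790 = 0.6139; (790−400)/790 = 0.4937; (790−675)/790 = 0.1456.
Sum of shortfalls = 3.468354; P₁ averages over all N: 3.468354 / 10 = 0.347.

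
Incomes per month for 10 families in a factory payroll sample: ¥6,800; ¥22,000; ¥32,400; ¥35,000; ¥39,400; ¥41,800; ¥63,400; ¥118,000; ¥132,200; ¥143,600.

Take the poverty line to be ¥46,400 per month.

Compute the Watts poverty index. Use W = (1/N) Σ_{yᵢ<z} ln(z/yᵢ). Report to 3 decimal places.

Poor units: ¥6,800, ¥22,000, ¥32,400, ¥35,000, ¥39,400, ¥41,800 (q = 6 of N = 10).
Log gaps: ln(46400/6800) = 1.9204; ln(46400/22000) = 0.7463; ln(46400/32400) = 0.3591; ln(46400/35000) = 0.2820; ln(46400/39400) = 0.1635; ln(46400/41800) = 0.1044.
W = 3.575663 / 10 = 0.358.

0.358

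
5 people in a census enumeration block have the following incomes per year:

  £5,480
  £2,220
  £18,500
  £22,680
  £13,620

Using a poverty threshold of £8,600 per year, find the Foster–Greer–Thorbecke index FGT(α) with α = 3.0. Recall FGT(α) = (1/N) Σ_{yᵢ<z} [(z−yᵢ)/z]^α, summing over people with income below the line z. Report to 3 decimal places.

Incomes under z: £2,220, £5,480 (q = 2 of N = 5).
Gap ratios (z−y)/z: (8600−2220)/8600 = 0.7419; (8600−5480)/8600 = 0.3628.
Raised to α = 3.0: 0.40829; 0.04775.
Sum = 0.456038; FGT(3.0) = 0.456038 / 5 = 0.091.

0.091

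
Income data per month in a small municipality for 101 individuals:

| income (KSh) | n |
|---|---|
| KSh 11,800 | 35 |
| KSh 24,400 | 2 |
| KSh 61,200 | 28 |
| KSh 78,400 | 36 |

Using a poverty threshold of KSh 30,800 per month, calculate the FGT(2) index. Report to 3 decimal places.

Incomes under z: 35×KSh 11,800, 2×KSh 24,400 (q = 37 of N = 101).
Relative gaps: (30800−11800)/30800 = 0.6169 (×35); (30800−24400)/30800 = 0.2078 (×2).
Squared: 0.3805 (×35); 0.0432 (×2).
Sum = 13.405422; P₂ = 13.405422 / 101 = 0.133.

0.133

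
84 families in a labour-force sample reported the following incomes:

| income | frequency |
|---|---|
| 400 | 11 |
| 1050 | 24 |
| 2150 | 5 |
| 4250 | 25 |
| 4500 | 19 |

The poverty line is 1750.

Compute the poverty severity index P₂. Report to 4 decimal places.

Incomes under z: 11×400, 24×1050 (q = 35 of N = 84).
Normalized shortfalls: (1750−400)/1750 = 0.7714 (×11); (1750−1050)/1750 = 0.4000 (×24).
Squared: 0.5951 (×11); 0.1600 (×24).
Sum = 10.386122; P₂ = 10.386122 / 84 = 0.1236.

0.1236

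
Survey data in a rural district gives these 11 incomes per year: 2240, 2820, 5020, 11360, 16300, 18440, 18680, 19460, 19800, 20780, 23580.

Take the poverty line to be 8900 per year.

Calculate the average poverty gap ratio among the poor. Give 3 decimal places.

Poor units: 2240, 2820, 5020 (q = 3 of N = 11).
Shortfall ratios (z−y)/z: 0.7483, 0.6831, 0.4360; sum = 1.867416.
The income-gap ratio divides by q (the poor only): 1.867416 / 3 = 0.622.

0.622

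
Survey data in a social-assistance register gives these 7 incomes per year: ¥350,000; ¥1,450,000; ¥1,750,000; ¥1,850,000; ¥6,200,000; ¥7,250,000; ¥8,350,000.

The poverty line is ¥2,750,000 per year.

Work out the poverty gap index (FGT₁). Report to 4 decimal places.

0.2909

Below the line: ¥350,000, ¥1,450,000, ¥1,750,000, ¥1,850,000 (q = 4 of N = 7).
Shortfall ratios: (2750000−350000)/2750000 = 0.8727; (2750000−1450000)/2750000 = 0.4727; (2750000−1750000)/2750000 = 0.3636; (2750000−1850000)/2750000 = 0.3273.
Sum of shortfalls = 2.036364; P₁ averages over all N: 2.036364 / 7 = 0.2909.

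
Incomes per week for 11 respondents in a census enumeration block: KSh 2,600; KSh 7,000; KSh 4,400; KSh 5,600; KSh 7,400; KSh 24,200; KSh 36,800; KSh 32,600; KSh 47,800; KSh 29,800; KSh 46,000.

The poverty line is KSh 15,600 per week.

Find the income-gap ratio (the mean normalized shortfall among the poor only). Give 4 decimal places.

0.6538

Below the line: KSh 2,600, KSh 4,400, KSh 5,600, KSh 7,000, KSh 7,400 (q = 5 of N = 11).
Shortfall ratios (z−y)/z: 0.8333, 0.7179, 0.6410, 0.5513, 0.5256; sum = 3.269231.
I averages over the q = 5 poor units only: 3.269231 / 5 = 0.6538.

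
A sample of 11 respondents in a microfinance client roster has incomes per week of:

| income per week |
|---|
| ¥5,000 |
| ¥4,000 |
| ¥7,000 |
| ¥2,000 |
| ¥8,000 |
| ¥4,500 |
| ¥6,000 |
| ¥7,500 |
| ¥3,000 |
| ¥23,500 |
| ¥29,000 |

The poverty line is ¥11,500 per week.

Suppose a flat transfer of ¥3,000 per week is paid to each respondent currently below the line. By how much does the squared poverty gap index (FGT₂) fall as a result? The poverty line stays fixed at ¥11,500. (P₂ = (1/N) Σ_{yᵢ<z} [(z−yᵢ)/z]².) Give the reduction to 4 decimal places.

0.1774

Before: below the line — ¥2,000, ¥3,000, ¥4,000, ¥4,500, ¥5,000, ¥6,000, ¥7,000, ¥7,500, ¥8,000; squared poverty gap index (FGT₂) = 0.267228.
After the ¥3,000 transfer: below the line — ¥5,000, ¥6,000, ¥7,000, ¥7,500, ¥8,000, ¥9,000, ¥10,000, ¥10,500, ¥11,000; squared poverty gap index (FGT₂) = 0.089878.
Reduction = 0.267228 − 0.089878 = 0.1774.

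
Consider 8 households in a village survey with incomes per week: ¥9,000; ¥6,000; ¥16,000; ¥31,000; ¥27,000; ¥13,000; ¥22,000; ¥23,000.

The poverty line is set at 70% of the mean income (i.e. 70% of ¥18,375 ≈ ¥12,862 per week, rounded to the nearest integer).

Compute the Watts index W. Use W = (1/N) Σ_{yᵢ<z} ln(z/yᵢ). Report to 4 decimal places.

0.1399

Poor units: ¥6,000, ¥9,000 (q = 2 of N = 8).
ln(z/y) terms: ln(12862/6000) = 0.7625; ln(12862/9000) = 0.3571.
W = 1.119570 / 8 = 0.1399.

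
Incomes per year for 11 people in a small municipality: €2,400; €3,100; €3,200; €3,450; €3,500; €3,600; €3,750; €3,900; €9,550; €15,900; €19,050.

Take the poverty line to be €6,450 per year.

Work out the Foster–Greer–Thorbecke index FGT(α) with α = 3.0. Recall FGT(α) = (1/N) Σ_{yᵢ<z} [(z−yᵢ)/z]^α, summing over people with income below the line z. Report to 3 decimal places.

Incomes under z: €2,400, €3,100, €3,200, €3,450, €3,500, €3,600, €3,750, €3,900 (q = 8 of N = 11).
Relative gaps: (6450−2400)/6450 = 0.6279; (6450−3100)/6450 = 0.5194; (6450−3200)/6450 = 0.5039; (6450−3450)/6450 = 0.4651; (6450−3500)/6450 = 0.4574; (6450−3600)/6450 = 0.4419; (6450−3750)/6450 = 0.4186; (6450−3900)/6450 = 0.3953.
Raised to α = 3.0: 0.24756; 0.14011; 0.12793; 0.10062; 0.09567; 0.08627; 0.07335; 0.06179.
Sum = 0.933305; FGT(3.0) = 0.933305 / 11 = 0.085.

0.085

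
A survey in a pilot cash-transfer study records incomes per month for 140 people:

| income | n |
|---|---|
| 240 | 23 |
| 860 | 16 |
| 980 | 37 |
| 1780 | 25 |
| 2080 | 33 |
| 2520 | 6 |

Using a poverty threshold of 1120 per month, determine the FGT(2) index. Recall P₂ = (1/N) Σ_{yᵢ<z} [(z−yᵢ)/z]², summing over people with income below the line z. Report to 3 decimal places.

0.112

Poor units: 23×240, 16×860, 37×980 (q = 76 of N = 140).
Shortfall ratios: (1120−240)/1120 = 0.7857 (×23); (1120−860)/1120 = 0.2321 (×16); (1120−980)/1120 = 0.1250 (×37).
Squared: 0.6173 (×23); 0.0539 (×16); 0.0156 (×37).
Sum = 15.639349; P₂ = 15.639349 / 140 = 0.112.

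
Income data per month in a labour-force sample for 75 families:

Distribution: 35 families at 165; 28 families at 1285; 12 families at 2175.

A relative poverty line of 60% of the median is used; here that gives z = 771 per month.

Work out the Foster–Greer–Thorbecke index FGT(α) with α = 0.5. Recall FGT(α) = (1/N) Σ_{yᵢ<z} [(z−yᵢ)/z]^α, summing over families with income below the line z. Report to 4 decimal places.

Poor units: 35×165 (q = 35 of N = 75).
Relative gaps: (771−165)/771 = 0.7860 (×35).
Raised to α = 0.5: 0.88656 (×35).
Sum = 31.029671; FGT(0.5) = 31.029671 / 75 = 0.4137.

0.4137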